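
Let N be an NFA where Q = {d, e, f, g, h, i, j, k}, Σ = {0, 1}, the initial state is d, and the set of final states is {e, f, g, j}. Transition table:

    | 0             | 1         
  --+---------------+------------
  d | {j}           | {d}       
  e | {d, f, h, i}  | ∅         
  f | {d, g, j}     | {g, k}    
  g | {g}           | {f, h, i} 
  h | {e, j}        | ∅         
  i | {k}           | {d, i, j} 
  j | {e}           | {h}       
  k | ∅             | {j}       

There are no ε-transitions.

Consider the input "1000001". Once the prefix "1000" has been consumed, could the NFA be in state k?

Start in {d}.
Read '1': {d} → {d}.
Read '0': {d} → {j}.
Read '0': {j} → {e}.
Read '0': {e} → {d, f, h, i}.
State k is not in {d, f, h, i}.

No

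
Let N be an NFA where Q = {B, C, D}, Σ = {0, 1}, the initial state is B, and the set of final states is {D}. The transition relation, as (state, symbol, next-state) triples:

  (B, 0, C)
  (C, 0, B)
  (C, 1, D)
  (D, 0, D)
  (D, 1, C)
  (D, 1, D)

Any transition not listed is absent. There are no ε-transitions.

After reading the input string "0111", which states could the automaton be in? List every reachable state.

Start in {B}.
Read '0': B→{C}; now {C}.
Read '1': C→{D}; now {D}.
Read '1': D→{C, D}; now {C, D}.
Read '1': C→{D}, D→{C, D}; now {C, D}.

{C, D}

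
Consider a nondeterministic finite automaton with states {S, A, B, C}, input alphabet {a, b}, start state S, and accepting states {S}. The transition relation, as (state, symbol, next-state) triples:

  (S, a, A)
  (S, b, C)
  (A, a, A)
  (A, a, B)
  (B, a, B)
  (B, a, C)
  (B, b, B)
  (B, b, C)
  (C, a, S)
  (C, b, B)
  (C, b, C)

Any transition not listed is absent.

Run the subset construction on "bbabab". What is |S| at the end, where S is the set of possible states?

Start in {S}.
Read 'b': {S} → {C}.
Read 'b': {C} → {B, C}.
Read 'a': {B, C} → {S, B, C}.
Read 'b': {S, B, C} → {B, C}.
Read 'a': {B, C} → {S, B, C}.
Read 'b': {S, B, C} → {B, C}.
That set has 2 states.

2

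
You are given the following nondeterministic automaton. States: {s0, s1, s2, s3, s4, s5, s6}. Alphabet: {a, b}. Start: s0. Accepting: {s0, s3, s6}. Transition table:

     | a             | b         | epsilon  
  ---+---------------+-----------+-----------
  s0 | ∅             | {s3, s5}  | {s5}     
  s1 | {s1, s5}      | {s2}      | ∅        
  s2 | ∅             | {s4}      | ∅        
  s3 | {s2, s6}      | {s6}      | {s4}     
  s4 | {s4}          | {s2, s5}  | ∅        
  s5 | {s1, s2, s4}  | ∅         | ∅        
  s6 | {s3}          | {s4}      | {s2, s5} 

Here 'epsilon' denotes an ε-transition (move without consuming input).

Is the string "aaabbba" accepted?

Start: ε-closure({s0}) = {s0, s5}.
Read 'a': s0→∅, s5→{s1, s2, s4}; now {s1, s2, s4}.
Read 'a': s1→{s1, s5}, s2→∅, s4→{s4}; now {s1, s4, s5}.
Read 'a': s1→{s1, s5}, s4→{s4}, s5→{s1, s2, s4}; now {s1, s2, s4, s5}.
Read 'b': s1→{s2}, s2→{s4}, s4→{s2, s5}, s5→∅; now {s2, s4, s5}.
Read 'b': s2→{s4}, s4→{s2, s5}, s5→∅; now {s2, s4, s5}.
Read 'b': s2→{s4}, s4→{s2, s5}, s5→∅; now {s2, s4, s5}.
Read 'a': s2→∅, s4→{s4}, s5→{s1, s2, s4}; now {s1, s2, s4}.
The final set {s1, s2, s4} contains no accepting state.

No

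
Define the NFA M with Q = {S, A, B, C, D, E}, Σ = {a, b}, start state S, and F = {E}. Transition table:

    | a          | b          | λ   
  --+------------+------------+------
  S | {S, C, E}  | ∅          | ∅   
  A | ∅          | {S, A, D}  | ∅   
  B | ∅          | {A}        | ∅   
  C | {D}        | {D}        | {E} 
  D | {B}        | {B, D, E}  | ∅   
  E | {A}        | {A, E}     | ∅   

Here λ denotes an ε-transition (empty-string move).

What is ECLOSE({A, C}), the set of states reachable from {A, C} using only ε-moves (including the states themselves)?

Begin with {A, C}.
ε-move C → E; add E.

{A, C, E}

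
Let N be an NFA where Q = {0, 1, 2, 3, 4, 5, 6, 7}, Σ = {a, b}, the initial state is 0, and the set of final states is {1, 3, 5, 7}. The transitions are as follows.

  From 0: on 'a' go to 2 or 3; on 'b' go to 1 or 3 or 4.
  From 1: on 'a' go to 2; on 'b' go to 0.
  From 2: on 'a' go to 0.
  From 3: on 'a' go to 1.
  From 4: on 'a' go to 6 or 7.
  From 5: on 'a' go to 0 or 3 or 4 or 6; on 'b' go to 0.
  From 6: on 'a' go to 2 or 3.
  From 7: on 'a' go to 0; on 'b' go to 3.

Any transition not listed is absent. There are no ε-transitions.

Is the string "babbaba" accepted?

Yes

Start in {0}.
Read 'b': {0} → {1, 3, 4}.
Read 'a': {1, 3, 4} → {1, 2, 6, 7}.
Read 'b': {1, 2, 6, 7} → {0, 3}.
Read 'b': {0, 3} → {1, 3, 4}.
Read 'a': {1, 3, 4} → {1, 2, 6, 7}.
Read 'b': {1, 2, 6, 7} → {0, 3}.
Read 'a': {0, 3} → {1, 2, 3}.
The final set {1, 2, 3} contains the accepting states 1, 3.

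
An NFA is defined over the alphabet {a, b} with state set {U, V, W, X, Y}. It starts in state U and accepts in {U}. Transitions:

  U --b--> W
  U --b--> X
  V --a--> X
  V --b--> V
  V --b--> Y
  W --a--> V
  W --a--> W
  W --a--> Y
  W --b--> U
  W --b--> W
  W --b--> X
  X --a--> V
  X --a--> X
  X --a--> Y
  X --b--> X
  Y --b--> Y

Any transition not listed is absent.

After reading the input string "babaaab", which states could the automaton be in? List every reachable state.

{U, V, W, X, Y}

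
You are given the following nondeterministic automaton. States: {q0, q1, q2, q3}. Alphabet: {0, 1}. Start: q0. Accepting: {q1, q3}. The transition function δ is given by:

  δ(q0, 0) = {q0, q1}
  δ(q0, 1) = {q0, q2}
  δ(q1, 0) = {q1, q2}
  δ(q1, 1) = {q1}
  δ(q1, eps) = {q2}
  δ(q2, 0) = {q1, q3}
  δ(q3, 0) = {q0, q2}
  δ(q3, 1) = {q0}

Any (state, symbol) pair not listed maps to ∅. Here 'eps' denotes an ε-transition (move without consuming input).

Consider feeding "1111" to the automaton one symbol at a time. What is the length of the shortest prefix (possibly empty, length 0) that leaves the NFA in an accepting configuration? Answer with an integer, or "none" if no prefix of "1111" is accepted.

Start in {q0}.
Read '1': q0→{q0, q2}; now {q0, q2}.
Read '1': q0→{q0, q2}, q2→∅; now {q0, q2}.
Read '1': q0→{q0, q2}, q2→∅; now {q0, q2}.
Read '1': q0→{q0, q2}, q2→∅; now {q0, q2}.
No reachable set along the way intersects F.

none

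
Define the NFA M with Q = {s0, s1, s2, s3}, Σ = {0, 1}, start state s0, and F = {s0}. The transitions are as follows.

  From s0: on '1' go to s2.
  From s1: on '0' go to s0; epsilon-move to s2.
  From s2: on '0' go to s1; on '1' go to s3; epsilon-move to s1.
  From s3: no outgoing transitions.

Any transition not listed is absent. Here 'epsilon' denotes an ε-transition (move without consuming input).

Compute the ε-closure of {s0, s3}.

{s0, s3}

Begin with {s0, s3}.
No ε-moves leave this set, so the closure equals the set itself.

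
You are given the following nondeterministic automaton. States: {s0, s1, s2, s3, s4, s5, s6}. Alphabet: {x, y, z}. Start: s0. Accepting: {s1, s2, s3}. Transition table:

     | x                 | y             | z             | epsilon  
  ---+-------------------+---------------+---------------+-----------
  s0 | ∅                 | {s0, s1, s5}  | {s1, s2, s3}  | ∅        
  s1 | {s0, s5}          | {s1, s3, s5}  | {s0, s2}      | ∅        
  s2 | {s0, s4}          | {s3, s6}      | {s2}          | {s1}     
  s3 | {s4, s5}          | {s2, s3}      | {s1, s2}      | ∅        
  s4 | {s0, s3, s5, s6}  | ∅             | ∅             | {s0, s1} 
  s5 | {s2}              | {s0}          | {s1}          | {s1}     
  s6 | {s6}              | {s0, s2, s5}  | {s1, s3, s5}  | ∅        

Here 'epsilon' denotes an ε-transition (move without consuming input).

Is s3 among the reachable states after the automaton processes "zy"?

Start in {s0}.
Read 'z': {s0} → {s1, s2, s3}.
Read 'y': {s1, s2, s3} → {s1, s2, s3, s5, s6}.
State s3 is in {s1, s2, s3, s5, s6}.

Yes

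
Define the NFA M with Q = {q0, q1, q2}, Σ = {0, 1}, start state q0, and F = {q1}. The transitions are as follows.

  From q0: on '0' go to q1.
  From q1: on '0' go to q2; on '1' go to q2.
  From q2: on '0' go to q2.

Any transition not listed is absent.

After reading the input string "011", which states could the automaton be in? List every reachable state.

∅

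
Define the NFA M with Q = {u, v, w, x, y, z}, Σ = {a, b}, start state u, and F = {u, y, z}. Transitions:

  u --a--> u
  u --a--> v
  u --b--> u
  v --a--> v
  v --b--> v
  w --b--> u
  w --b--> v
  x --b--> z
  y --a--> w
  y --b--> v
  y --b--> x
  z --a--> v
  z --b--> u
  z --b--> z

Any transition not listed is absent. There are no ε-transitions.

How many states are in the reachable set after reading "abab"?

2

Start in {u}.
Read 'a': {u} → {u, v}.
Read 'b': {u, v} → {u, v}.
Read 'a': {u, v} → {u, v}.
Read 'b': {u, v} → {u, v}.
That set has 2 states.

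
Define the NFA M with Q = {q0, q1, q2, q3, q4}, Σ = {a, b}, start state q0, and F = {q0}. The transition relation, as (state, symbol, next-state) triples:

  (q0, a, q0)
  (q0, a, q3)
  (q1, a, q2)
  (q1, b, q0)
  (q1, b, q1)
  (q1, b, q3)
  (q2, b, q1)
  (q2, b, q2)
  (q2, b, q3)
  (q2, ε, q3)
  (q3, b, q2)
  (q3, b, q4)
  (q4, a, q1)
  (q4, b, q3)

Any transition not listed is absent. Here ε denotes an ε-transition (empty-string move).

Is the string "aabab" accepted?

Yes

Start in {q0}.
Read 'a': q0→{q0, q3}; now {q0, q3}.
Read 'a': q0→{q0, q3}, q3→∅; now {q0, q3}.
Read 'b': q0→∅, q3→{q2, q4}; union {q2, q4}; ε-closure = {q2, q3, q4}.
Read 'a': q2→∅, q3→∅, q4→{q1}; now {q1}.
Read 'b': q1→{q0, q1, q3}; now {q0, q1, q3}.
The final set {q0, q1, q3} contains the accepting state q0.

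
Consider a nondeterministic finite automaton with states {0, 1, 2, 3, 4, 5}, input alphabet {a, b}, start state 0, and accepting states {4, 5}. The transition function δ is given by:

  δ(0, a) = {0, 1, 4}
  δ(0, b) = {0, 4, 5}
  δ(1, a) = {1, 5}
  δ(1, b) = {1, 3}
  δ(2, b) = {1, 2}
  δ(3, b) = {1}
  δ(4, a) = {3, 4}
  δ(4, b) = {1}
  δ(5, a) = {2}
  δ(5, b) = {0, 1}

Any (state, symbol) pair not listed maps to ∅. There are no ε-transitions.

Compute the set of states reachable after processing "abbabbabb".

Start in {0}.
Read 'a': 0→{0, 1, 4}; now {0, 1, 4}.
Read 'b': 0→{0, 4, 5}, 1→{1, 3}, 4→{1}; now {0, 1, 3, 4, 5}.
Read 'b': 0→{0, 4, 5}, 1→{1, 3}, 3→{1}, 4→{1}, 5→{0, 1}; now {0, 1, 3, 4, 5}.
Read 'a': 0→{0, 1, 4}, 1→{1, 5}, 3→∅, 4→{3, 4}, 5→{2}; now {0, 1, 2, 3, 4, 5}.
Read 'b': 0→{0, 4, 5}, 1→{1, 3}, 2→{1, 2}, 3→{1}, 4→{1}, 5→{0, 1}; now {0, 1, 2, 3, 4, 5}.
Read 'b': 0→{0, 4, 5}, 1→{1, 3}, 2→{1, 2}, 3→{1}, 4→{1}, 5→{0, 1}; now {0, 1, 2, 3, 4, 5}.
Read 'a': 0→{0, 1, 4}, 1→{1, 5}, 2→∅, 3→∅, 4→{3, 4}, 5→{2}; now {0, 1, 2, 3, 4, 5}.
Read 'b': 0→{0, 4, 5}, 1→{1, 3}, 2→{1, 2}, 3→{1}, 4→{1}, 5→{0, 1}; now {0, 1, 2, 3, 4, 5}.
Read 'b': 0→{0, 4, 5}, 1→{1, 3}, 2→{1, 2}, 3→{1}, 4→{1}, 5→{0, 1}; now {0, 1, 2, 3, 4, 5}.

{0, 1, 2, 3, 4, 5}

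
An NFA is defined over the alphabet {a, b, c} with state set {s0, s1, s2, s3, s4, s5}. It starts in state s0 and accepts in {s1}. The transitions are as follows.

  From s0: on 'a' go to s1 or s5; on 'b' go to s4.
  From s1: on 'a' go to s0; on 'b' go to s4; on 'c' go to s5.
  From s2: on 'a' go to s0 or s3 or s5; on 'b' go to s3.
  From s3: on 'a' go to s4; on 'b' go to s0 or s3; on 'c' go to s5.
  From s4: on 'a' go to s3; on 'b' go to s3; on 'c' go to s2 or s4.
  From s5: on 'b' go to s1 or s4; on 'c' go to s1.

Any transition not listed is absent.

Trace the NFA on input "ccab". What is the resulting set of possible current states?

∅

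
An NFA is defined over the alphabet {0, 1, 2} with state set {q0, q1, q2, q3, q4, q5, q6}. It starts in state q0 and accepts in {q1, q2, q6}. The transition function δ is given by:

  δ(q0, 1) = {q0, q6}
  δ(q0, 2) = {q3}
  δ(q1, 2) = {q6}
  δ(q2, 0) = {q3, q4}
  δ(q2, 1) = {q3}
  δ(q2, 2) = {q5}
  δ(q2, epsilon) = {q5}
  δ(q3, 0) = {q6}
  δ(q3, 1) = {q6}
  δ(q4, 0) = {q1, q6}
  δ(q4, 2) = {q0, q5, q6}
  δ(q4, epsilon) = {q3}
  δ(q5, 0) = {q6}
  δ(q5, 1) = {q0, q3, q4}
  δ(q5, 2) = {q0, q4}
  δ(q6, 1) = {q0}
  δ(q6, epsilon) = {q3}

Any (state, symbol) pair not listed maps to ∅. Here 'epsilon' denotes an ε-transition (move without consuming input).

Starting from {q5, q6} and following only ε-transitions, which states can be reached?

{q3, q5, q6}

Begin with {q5, q6}.
ε-move q6 → q3; add q3.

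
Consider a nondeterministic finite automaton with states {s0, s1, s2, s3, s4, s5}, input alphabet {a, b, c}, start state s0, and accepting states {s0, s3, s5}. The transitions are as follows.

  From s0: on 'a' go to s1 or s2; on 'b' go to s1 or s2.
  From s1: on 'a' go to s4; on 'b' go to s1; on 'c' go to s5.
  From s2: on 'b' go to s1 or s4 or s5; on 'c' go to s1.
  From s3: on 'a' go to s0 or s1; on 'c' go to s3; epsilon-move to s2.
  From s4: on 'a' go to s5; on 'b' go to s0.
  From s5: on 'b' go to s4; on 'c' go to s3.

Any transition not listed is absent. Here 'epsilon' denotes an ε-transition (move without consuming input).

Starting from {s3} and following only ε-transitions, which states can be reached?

Begin with {s3}.
ε-move s3 → s2; add s2.

{s2, s3}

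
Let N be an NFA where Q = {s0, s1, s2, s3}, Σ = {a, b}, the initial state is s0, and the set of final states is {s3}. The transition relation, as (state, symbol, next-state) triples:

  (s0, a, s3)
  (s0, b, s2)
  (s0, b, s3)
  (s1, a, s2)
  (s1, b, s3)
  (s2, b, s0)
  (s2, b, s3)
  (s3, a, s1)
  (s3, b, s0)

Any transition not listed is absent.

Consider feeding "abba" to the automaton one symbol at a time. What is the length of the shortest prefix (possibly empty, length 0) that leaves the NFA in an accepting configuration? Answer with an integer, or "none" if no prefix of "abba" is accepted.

1

Start in {s0}.
Read 'a': {s0} → {s3}.
None of the earlier sets intersect F, but {s3} does.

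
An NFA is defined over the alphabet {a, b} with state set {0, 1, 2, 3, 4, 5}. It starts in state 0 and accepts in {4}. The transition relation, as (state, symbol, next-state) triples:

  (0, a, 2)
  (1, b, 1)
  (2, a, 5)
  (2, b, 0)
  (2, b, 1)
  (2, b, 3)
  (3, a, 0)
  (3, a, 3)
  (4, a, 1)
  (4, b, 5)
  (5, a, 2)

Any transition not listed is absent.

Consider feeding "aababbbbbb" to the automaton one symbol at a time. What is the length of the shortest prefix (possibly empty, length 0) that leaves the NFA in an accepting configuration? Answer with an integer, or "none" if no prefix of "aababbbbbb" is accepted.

Start in {0}.
Read 'a': {0} → {2}.
Read 'a': {2} → {5}.
Read 'b': {5} → ∅.
The set is empty and remains empty for the remaining 7 symbols.
No reachable set along the way intersects F.

none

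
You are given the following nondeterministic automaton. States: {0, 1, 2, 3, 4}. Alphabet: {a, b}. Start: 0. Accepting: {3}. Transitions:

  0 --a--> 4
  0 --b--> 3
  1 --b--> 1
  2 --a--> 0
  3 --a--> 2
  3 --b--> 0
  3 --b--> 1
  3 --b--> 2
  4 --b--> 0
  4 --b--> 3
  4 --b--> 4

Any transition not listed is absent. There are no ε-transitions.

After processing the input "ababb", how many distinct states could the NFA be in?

Start in {0}.
Read 'a': 0→{4}; now {4}.
Read 'b': 4→{0, 3, 4}; now {0, 3, 4}.
Read 'a': 0→{4}, 3→{2}, 4→∅; now {2, 4}.
Read 'b': 2→∅, 4→{0, 3, 4}; now {0, 3, 4}.
Read 'b': 0→{3}, 3→{0, 1, 2}, 4→{0, 3, 4}; now {0, 1, 2, 3, 4}.
That set has 5 states.

5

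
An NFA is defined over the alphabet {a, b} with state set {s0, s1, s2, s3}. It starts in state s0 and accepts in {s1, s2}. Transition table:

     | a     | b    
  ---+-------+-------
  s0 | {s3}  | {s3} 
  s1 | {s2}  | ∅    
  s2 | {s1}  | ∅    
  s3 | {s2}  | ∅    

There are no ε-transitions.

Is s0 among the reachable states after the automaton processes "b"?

Start in {s0}.
Read 'b': {s0} → {s3}.
State s0 is not in {s3}.

No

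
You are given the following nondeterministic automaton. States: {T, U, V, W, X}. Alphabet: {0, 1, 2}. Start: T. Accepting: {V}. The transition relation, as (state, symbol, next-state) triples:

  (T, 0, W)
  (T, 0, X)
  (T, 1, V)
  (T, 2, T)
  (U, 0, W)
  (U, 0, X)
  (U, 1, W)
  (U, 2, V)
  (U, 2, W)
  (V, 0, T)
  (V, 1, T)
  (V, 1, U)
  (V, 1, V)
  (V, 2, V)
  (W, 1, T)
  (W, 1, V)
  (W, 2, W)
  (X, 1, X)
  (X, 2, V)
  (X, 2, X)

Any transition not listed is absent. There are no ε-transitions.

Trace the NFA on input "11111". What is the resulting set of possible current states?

{T, U, V, W}

Start in {T}.
Read '1': T→{V}; now {V}.
Read '1': V→{T, U, V}; now {T, U, V}.
Read '1': T→{V}, U→{W}, V→{T, U, V}; now {T, U, V, W}.
Read '1': T→{V}, U→{W}, V→{T, U, V}, W→{T, V}; now {T, U, V, W}.
Read '1': T→{V}, U→{W}, V→{T, U, V}, W→{T, V}; now {T, U, V, W}.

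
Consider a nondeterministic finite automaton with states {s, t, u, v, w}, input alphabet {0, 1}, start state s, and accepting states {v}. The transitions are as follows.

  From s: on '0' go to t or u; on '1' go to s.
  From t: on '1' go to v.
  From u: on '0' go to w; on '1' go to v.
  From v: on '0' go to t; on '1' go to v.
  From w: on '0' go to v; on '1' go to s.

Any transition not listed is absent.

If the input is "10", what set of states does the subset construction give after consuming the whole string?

{t, u}

Start in {s}.
Read '1': {s} → {s}.
Read '0': {s} → {t, u}.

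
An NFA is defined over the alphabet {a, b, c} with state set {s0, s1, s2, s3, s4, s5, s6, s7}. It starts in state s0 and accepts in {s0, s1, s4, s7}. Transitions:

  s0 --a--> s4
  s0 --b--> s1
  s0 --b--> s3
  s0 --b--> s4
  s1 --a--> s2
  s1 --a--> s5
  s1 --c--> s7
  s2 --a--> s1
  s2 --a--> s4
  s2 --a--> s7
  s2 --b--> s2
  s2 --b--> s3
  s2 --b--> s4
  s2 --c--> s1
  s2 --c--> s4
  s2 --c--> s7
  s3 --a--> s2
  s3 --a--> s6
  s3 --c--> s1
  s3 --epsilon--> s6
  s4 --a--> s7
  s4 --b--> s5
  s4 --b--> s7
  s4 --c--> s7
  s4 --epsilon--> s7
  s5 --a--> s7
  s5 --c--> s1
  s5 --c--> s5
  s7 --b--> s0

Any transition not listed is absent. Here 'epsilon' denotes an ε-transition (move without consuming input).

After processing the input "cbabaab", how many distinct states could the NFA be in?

0

Start in {s0}.
Read 'c': {s0} → ∅.
The set is empty and remains empty for the remaining 6 symbols.
That set has 0 states.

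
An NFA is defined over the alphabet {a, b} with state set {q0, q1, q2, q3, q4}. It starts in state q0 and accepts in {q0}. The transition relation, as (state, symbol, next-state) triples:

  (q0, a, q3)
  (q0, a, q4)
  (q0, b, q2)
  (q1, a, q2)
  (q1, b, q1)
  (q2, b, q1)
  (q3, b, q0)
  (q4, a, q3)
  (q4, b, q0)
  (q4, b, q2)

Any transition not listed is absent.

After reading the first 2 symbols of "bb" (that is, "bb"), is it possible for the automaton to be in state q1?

Yes

Start in {q0}.
Read 'b': {q0} → {q2}.
Read 'b': {q2} → {q1}.
State q1 is in {q1}.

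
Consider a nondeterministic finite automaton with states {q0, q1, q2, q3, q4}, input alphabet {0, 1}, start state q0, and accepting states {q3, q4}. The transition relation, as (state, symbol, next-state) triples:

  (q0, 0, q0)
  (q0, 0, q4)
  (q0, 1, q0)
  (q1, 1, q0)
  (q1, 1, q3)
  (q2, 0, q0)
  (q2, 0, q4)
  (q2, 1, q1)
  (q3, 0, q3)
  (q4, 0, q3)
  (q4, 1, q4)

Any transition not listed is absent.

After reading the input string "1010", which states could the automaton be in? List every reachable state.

Start in {q0}.
Read '1': q0→{q0}; now {q0}.
Read '0': q0→{q0, q4}; now {q0, q4}.
Read '1': q0→{q0}, q4→{q4}; now {q0, q4}.
Read '0': q0→{q0, q4}, q4→{q3}; now {q0, q3, q4}.

{q0, q3, q4}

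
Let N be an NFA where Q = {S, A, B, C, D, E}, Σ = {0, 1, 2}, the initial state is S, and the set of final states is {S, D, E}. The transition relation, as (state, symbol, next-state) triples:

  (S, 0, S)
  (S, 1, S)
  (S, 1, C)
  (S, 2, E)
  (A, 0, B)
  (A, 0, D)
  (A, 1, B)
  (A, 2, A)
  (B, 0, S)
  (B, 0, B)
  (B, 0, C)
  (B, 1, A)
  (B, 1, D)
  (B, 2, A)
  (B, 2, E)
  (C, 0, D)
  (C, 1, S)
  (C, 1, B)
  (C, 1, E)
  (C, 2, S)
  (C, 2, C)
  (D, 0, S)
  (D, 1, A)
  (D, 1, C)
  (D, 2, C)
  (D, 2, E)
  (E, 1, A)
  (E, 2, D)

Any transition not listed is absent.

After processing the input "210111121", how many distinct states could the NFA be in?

5

Start in {S}.
Read '2': {S} → {E}.
Read '1': {E} → {A}.
Read '0': {A} → {B, D}.
Read '1': {B, D} → {A, C, D}.
Read '1': {A, C, D} → {S, A, B, C, E}.
Read '1': {S, A, B, C, E} → {S, A, B, C, D, E}.
Read '1': {S, A, B, C, D, E} → {S, A, B, C, D, E}.
Read '2': {S, A, B, C, D, E} → {S, A, C, D, E}.
Read '1': {S, A, C, D, E} → {S, A, B, C, E}.
That set has 5 states.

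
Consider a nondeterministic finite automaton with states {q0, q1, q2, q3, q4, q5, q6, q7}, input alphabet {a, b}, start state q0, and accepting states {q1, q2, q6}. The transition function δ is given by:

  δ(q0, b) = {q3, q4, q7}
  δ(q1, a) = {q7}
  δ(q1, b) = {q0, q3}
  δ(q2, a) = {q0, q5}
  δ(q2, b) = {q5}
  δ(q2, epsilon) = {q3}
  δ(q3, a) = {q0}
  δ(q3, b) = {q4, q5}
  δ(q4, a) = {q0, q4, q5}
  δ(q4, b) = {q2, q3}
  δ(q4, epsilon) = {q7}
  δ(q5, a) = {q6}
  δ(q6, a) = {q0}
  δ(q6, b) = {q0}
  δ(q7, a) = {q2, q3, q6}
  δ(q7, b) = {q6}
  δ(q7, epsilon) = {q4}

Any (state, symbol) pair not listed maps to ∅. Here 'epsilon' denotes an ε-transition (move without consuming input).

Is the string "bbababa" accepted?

Yes

Start in {q0}.
Read 'b': {q0} → {q3, q4, q7}.
Read 'b': {q3, q4, q7} → {q2, q3, q4, q5, q6, q7}.
Read 'a': {q2, q3, q4, q5, q6, q7} → {q0, q2, q3, q4, q5, q6, q7}.
Read 'b': {q0, q2, q3, q4, q5, q6, q7} → {q0, q2, q3, q4, q5, q6, q7}.
Read 'a': {q0, q2, q3, q4, q5, q6, q7} → {q0, q2, q3, q4, q5, q6, q7}.
Read 'b': {q0, q2, q3, q4, q5, q6, q7} → {q0, q2, q3, q4, q5, q6, q7}.
Read 'a': {q0, q2, q3, q4, q5, q6, q7} → {q0, q2, q3, q4, q5, q6, q7}.
The final set {q0, q2, q3, q4, q5, q6, q7} contains the accepting states q2, q6.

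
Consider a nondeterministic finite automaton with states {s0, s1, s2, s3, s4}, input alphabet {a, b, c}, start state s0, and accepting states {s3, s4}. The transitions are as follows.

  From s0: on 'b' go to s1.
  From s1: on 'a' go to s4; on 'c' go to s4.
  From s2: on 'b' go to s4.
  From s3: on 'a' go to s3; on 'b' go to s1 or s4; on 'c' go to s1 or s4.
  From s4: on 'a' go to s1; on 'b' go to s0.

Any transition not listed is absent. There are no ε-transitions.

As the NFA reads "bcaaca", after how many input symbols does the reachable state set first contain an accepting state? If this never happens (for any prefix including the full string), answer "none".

2

Start in {s0}.
Read 'b': s0→{s1}; now {s1}.
Read 'c': s1→{s4}; now {s4}.
None of the earlier sets intersect F, but {s4} does.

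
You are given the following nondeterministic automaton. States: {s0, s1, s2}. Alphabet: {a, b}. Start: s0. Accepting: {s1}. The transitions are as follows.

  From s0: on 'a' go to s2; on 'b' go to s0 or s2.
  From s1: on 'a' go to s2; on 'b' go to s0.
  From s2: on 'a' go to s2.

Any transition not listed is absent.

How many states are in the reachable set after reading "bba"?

Start in {s0}.
Read 'b': {s0} → {s0, s2}.
Read 'b': {s0, s2} → {s0, s2}.
Read 'a': {s0, s2} → {s2}.
That set has 1 state.

1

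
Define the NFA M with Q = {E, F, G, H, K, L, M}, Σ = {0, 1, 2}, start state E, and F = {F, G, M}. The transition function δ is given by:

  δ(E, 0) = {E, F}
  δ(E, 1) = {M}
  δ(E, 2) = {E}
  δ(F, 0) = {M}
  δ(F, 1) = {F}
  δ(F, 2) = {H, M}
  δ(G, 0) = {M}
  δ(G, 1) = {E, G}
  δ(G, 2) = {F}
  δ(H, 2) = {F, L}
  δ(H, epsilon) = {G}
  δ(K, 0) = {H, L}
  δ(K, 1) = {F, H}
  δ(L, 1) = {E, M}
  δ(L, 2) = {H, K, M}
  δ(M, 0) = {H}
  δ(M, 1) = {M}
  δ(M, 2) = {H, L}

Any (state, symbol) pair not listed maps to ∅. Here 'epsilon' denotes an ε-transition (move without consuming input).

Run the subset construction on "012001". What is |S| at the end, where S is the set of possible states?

Start in {E}.
Read '0': E→{E, F}; now {E, F}.
Read '1': E→{M}, F→{F}; now {F, M}.
Read '2': F→{H, M}, M→{H, L}; union {H, L, M}; ε-closure = {G, H, L, M}.
Read '0': G→{M}, H→∅, L→∅, M→{H}; union {H, M}; ε-closure = {G, H, M}.
Read '0': G→{M}, H→∅, M→{H}; union {H, M}; ε-closure = {G, H, M}.
Read '1': G→{E, G}, H→∅, M→{M}; now {E, G, M}.
That set has 3 states.

3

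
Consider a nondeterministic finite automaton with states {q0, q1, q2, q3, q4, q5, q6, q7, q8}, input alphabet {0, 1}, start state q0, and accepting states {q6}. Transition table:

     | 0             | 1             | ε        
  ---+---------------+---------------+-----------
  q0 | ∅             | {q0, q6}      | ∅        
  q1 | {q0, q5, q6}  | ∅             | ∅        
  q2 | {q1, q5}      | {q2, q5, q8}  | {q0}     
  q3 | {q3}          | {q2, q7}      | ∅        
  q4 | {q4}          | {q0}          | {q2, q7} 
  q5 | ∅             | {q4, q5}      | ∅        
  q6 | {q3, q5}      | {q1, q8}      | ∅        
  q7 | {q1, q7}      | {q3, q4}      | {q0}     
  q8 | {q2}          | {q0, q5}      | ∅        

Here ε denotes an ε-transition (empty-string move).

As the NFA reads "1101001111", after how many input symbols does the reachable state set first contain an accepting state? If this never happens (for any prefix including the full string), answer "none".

Start in {q0}.
Read '1': q0→{q0, q6}; now {q0, q6}.
None of the earlier sets intersect F, but {q0, q6} does.

1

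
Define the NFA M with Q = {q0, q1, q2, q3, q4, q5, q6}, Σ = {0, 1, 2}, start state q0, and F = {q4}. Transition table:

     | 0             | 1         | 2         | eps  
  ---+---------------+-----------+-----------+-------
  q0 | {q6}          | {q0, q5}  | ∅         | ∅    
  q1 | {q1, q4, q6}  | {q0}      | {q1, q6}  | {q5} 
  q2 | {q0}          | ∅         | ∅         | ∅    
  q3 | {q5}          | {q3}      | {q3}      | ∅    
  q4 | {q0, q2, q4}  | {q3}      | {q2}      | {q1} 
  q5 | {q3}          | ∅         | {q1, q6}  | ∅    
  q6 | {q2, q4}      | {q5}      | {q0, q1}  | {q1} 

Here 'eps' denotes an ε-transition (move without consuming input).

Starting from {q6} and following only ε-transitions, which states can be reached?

{q1, q5, q6}

Begin with {q6}.
ε-move q6 → q1; add q1.
ε-move q1 → q5; add q5.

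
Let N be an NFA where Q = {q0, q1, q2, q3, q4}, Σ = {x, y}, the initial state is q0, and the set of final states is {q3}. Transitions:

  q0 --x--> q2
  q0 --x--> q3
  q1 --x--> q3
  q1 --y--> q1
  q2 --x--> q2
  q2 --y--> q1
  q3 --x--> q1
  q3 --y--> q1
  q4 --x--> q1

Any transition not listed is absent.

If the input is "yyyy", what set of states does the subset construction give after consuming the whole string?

Start in {q0}.
Read 'y': q0→∅; now ∅.
The set is empty and remains empty for the remaining 3 symbols.

∅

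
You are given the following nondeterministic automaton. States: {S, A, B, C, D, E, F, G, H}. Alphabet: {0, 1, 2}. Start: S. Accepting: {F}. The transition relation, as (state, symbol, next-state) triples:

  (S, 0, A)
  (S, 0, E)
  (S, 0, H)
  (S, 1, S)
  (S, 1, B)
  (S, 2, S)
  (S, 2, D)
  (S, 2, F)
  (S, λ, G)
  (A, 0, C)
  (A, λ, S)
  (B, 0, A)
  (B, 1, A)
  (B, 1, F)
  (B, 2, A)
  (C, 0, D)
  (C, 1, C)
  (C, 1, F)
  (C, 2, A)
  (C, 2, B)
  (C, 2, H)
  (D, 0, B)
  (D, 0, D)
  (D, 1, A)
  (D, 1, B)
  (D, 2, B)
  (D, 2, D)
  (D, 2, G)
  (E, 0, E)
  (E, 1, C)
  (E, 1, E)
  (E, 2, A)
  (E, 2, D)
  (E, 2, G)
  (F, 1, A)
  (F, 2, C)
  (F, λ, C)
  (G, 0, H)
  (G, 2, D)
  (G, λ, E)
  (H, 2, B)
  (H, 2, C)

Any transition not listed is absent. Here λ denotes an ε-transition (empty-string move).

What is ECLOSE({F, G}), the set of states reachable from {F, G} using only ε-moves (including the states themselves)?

{C, E, F, G}

Begin with {F, G}.
ε-move G → E; add E.
ε-move F → C; add C.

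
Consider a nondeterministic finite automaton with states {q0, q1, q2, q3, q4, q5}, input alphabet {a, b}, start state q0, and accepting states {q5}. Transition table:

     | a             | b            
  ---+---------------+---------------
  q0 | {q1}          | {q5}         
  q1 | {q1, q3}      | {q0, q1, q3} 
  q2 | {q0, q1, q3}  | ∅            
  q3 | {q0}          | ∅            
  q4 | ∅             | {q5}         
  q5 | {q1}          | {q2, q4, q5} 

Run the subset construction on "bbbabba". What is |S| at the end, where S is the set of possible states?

Start in {q0}.
Read 'b': {q0} → {q5}.
Read 'b': {q5} → {q2, q4, q5}.
Read 'b': {q2, q4, q5} → {q2, q4, q5}.
Read 'a': {q2, q4, q5} → {q0, q1, q3}.
Read 'b': {q0, q1, q3} → {q0, q1, q3, q5}.
Read 'b': {q0, q1, q3, q5} → {q0, q1, q2, q3, q4, q5}.
Read 'a': {q0, q1, q2, q3, q4, q5} → {q0, q1, q3}.
That set has 3 states.

3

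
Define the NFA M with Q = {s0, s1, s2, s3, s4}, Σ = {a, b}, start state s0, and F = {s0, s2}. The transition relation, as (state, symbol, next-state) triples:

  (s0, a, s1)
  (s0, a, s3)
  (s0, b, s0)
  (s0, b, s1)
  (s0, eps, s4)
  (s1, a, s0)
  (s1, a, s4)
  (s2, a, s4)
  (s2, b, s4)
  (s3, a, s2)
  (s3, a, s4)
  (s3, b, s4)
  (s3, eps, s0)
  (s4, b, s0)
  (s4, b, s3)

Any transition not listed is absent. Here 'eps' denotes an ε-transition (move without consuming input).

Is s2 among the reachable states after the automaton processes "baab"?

Start: ε-closure({s0}) = {s0, s4}.
Read 'b': s0→{s0, s1}, s4→{s0, s3}; union {s0, s1, s3}; ε-closure = {s0, s1, s3, s4}.
Read 'a': s0→{s1, s3}, s1→{s0, s4}, s3→{s2, s4}, s4→∅; now {s0, s1, s2, s3, s4}.
Read 'a': s0→{s1, s3}, s1→{s0, s4}, s2→{s4}, s3→{s2, s4}, s4→∅; now {s0, s1, s2, s3, s4}.
Read 'b': s0→{s0, s1}, s1→∅, s2→{s4}, s3→{s4}, s4→{s0, s3}; now {s0, s1, s3, s4}.
State s2 is not in {s0, s1, s3, s4}.

No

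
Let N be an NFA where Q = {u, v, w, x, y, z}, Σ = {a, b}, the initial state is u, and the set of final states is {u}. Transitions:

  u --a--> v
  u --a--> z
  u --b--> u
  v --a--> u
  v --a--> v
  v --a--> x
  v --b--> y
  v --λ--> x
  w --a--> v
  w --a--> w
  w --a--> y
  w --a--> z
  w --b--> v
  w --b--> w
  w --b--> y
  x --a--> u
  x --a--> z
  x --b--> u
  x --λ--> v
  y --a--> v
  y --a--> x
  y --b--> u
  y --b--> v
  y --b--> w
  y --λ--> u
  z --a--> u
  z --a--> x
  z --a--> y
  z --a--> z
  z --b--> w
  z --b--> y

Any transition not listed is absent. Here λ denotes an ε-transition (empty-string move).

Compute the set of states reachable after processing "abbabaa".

{u, v, w, x, y, z}

Start in {u}.
Read 'a': u→{v, z}; union {v, z}; ε-closure = {v, x, z}.
Read 'b': v→{y}, x→{u}, z→{w, y}; now {u, w, y}.
Read 'b': u→{u}, w→{v, w, y}, y→{u, v, w}; union {u, v, w, y}; ε-closure = {u, v, w, x, y}.
Read 'a': u→{v, z}, v→{u, v, x}, w→{v, w, y, z}, x→{u, z}, y→{v, x}; now {u, v, w, x, y, z}.
Read 'b': u→{u}, v→{y}, w→{v, w, y}, x→{u}, y→{u, v, w}, z→{w, y}; union {u, v, w, y}; ε-closure = {u, v, w, x, y}.
Read 'a': u→{v, z}, v→{u, v, x}, w→{v, w, y, z}, x→{u, z}, y→{v, x}; now {u, v, w, x, y, z}.
Read 'a': u→{v, z}, v→{u, v, x}, w→{v, w, y, z}, x→{u, z}, y→{v, x}, z→{u, x, y, z}; now {u, v, w, x, y, z}.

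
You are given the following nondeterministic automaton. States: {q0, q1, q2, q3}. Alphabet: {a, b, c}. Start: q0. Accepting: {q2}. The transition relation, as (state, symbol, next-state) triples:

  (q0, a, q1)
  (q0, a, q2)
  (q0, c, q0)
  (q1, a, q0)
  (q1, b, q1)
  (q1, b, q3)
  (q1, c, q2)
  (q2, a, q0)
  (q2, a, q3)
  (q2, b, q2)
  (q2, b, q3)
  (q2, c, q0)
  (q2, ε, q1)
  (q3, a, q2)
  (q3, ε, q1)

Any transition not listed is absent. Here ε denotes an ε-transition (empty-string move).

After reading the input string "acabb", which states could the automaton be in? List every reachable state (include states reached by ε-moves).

Start in {q0}.
Read 'a': q0→{q1, q2}; now {q1, q2}.
Read 'c': q1→{q2}, q2→{q0}; union {q0, q2}; ε-closure = {q0, q1, q2}.
Read 'a': q0→{q1, q2}, q1→{q0}, q2→{q0, q3}; now {q0, q1, q2, q3}.
Read 'b': q0→∅, q1→{q1, q3}, q2→{q2, q3}, q3→∅; now {q1, q2, q3}.
Read 'b': q1→{q1, q3}, q2→{q2, q3}, q3→∅; now {q1, q2, q3}.

{q1, q2, q3}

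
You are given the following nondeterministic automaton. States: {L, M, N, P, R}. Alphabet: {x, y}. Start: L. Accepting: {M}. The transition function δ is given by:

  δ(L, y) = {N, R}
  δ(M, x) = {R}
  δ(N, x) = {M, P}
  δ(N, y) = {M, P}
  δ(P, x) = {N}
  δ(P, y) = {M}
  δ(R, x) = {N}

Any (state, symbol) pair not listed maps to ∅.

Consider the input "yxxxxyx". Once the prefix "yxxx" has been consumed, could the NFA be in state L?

No

Start in {L}.
Read 'y': {L} → {N, R}.
Read 'x': {N, R} → {M, N, P}.
Read 'x': {M, N, P} → {M, N, P, R}.
Read 'x': {M, N, P, R} → {M, N, P, R}.
State L is not in {M, N, P, R}.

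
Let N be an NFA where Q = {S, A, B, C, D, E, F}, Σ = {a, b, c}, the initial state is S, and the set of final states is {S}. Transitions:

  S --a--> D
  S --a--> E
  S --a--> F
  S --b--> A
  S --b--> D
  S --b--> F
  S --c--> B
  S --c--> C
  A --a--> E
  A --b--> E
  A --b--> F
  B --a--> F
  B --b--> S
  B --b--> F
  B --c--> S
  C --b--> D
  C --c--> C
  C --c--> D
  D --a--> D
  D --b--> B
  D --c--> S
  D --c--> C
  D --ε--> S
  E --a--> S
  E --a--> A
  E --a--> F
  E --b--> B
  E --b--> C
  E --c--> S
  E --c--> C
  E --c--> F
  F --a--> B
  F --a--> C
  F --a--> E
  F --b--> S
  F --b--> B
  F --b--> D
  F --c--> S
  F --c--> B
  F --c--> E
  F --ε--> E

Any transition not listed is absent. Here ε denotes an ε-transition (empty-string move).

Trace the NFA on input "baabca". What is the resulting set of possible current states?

{S, A, B, C, D, E, F}

Start in {S}.
Read 'b': S→{A, D, F}; union {A, D, F}; ε-closure = {S, A, D, E, F}.
Read 'a': S→{D, E, F}, A→{E}, D→{D}, E→{S, A, F}, F→{B, C, E}; now {S, A, B, C, D, E, F}.
Read 'a': S→{D, E, F}, A→{E}, B→{F}, C→∅, D→{D}, E→{S, A, F}, F→{B, C, E}; now {S, A, B, C, D, E, F}.
Read 'b': S→{A, D, F}, A→{E, F}, B→{S, F}, C→{D}, D→{B}, E→{B, C}, F→{S, B, D}; now {S, A, B, C, D, E, F}.
Read 'c': S→{B, C}, A→∅, B→{S}, C→{C, D}, D→{S, C}, E→{S, C, F}, F→{S, B, E}; now {S, B, C, D, E, F}.
Read 'a': S→{D, E, F}, B→{F}, C→∅, D→{D}, E→{S, A, F}, F→{B, C, E}; now {S, A, B, C, D, E, F}.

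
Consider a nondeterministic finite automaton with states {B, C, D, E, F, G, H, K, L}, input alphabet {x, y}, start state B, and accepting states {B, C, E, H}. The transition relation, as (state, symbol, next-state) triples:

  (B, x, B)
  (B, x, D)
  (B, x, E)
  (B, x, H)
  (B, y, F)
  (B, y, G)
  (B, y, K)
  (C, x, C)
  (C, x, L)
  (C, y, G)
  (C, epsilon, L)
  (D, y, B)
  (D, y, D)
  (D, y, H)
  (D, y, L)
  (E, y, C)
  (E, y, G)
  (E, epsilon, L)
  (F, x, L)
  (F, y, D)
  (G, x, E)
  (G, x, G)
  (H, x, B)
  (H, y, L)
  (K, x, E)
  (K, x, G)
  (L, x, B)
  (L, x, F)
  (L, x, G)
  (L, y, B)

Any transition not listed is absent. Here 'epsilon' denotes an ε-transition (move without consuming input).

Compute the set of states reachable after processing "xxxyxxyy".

{B, D, F, G, H, K, L}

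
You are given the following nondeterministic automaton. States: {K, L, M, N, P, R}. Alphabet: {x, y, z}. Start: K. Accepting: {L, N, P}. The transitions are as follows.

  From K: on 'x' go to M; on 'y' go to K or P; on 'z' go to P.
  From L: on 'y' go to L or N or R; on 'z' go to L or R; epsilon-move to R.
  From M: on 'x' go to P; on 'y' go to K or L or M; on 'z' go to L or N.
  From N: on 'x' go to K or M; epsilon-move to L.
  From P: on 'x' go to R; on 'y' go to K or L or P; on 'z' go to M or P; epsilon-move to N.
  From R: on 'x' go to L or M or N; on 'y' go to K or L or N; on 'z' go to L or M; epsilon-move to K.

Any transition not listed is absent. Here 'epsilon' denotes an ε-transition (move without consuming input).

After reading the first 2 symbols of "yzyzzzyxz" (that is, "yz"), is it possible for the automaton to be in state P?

Start in {K}.
Read 'y': {K} → {K, L, N, P, R}.
Read 'z': {K, L, N, P, R} → {K, L, M, N, P, R}.
State P is in {K, L, M, N, P, R}.

Yes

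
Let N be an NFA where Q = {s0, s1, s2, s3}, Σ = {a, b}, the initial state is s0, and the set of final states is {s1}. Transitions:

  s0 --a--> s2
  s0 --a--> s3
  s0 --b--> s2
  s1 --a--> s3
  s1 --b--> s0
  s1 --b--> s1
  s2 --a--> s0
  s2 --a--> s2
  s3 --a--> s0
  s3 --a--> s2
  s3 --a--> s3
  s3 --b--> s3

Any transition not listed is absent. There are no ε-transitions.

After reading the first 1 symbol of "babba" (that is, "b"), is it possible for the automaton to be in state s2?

Yes

Start in {s0}.
Read 'b': s0→{s2}; now {s2}.
State s2 is in {s2}.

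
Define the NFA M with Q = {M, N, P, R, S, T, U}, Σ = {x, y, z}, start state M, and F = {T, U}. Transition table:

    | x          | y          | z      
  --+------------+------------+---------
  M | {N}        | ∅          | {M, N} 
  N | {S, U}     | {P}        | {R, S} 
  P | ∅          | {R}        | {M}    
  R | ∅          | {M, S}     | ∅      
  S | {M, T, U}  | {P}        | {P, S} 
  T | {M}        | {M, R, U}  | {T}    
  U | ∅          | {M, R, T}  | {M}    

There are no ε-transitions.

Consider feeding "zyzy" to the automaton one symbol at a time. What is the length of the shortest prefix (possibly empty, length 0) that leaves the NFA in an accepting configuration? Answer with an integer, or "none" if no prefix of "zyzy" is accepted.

Start in {M}.
Read 'z': {M} → {M, N}.
Read 'y': {M, N} → {P}.
Read 'z': {P} → {M}.
Read 'y': {M} → ∅.
No reachable set along the way intersects F.

none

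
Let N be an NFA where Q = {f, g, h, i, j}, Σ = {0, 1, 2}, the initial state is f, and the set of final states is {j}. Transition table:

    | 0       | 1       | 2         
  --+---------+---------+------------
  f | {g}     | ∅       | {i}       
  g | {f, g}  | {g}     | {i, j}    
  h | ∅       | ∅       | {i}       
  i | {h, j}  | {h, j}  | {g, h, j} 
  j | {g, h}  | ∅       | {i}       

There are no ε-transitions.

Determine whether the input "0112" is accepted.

Yes

Start in {f}.
Read '0': f→{g}; now {g}.
Read '1': g→{g}; now {g}.
Read '1': g→{g}; now {g}.
Read '2': g→{i, j}; now {i, j}.
The final set {i, j} contains the accepting state j.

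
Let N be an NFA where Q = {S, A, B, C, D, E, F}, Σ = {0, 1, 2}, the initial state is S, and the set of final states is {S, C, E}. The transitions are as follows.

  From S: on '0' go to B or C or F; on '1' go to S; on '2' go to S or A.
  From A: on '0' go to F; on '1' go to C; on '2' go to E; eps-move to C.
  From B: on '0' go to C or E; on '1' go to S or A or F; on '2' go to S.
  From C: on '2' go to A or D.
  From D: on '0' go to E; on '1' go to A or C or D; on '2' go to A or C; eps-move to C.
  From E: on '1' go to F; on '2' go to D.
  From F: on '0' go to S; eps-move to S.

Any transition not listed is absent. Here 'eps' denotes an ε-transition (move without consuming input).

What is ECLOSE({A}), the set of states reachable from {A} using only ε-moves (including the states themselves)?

{A, C}

Begin with {A}.
ε-move A → C; add C.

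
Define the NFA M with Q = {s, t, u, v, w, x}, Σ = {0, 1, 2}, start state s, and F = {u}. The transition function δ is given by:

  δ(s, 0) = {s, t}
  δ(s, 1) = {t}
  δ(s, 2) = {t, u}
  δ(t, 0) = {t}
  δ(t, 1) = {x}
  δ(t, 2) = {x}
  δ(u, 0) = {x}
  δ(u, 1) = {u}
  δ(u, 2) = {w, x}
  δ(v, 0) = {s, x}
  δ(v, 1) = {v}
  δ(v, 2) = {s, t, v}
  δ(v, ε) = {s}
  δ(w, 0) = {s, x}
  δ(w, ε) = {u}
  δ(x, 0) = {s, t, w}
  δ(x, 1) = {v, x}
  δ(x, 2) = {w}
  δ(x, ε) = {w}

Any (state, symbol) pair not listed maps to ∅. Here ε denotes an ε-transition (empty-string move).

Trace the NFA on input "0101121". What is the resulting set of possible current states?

Start in {s}.
Read '0': s→{s, t}; now {s, t}.
Read '1': s→{t}, t→{x}; union {t, x}; ε-closure = {t, u, w, x}.
Read '0': t→{t}, u→{x}, w→{s, x}, x→{s, t, w}; union {s, t, w, x}; ε-closure = {s, t, u, w, x}.
Read '1': s→{t}, t→{x}, u→{u}, w→∅, x→{v, x}; union {t, u, v, x}; ε-closure = {s, t, u, v, w, x}.
Read '1': s→{t}, t→{x}, u→{u}, v→{v}, w→∅, x→{v, x}; union {t, u, v, x}; ε-closure = {s, t, u, v, w, x}.
Read '2': s→{t, u}, t→{x}, u→{w, x}, v→{s, t, v}, w→∅, x→{w}; now {s, t, u, v, w, x}.
Read '1': s→{t}, t→{x}, u→{u}, v→{v}, w→∅, x→{v, x}; union {t, u, v, x}; ε-closure = {s, t, u, v, w, x}.

{s, t, u, v, w, x}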